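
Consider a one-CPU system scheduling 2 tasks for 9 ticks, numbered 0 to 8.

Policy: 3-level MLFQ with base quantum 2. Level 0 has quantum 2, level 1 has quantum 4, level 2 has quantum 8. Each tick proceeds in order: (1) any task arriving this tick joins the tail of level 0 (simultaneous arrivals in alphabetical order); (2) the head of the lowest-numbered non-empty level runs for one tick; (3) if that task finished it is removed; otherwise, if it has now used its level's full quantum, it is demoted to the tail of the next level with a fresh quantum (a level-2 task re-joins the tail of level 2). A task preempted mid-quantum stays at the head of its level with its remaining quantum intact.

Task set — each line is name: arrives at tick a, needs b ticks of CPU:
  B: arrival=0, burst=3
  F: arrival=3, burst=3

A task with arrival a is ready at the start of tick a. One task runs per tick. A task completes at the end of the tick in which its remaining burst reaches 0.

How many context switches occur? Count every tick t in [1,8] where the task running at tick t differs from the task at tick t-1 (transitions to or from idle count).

context switches = 2

t=0: L0/L1/L2 = B/-/- → run B
t=1: L0/L1/L2 = B/-/- → run B
t=2: L0/L1/L2 = -/B/- → run B
t=3: L0/L1/L2 = F/-/- → run F
t=4: L0/L1/L2 = F/-/- → run F
t=5: L0/L1/L2 = -/F/- → run F
t=6: (idle)
t=7: (idle)
t=8: (idle)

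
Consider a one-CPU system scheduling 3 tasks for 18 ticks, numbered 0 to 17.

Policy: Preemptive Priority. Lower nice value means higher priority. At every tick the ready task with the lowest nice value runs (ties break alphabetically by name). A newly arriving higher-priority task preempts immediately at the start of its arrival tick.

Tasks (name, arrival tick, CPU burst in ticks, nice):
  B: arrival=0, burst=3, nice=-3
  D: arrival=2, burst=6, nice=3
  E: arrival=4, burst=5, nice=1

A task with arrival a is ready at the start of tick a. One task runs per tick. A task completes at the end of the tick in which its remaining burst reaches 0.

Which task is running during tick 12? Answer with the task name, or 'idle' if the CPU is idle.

running at tick 12 = D

t=0: ready={B} → run B
t=1: ready={B} → run B
t=2: ready={B,D} → run B
t=3: ready={D} → run D
t=4: ready={D,E} → run E
t=5: ready={D,E} → run E
t=6: ready={D,E} → run E
t=7: ready={D,E} → run E
t=8: ready={D,E} → run E
t=9: ready={D} → run D
t=10: ready={D} → run D
t=11: ready={D} → run D
t=12: ready={D} → run D
t=13: ready={D} → run D
t=14: (idle)
t=15: (idle)
t=16: (idle)
t=17: (idle)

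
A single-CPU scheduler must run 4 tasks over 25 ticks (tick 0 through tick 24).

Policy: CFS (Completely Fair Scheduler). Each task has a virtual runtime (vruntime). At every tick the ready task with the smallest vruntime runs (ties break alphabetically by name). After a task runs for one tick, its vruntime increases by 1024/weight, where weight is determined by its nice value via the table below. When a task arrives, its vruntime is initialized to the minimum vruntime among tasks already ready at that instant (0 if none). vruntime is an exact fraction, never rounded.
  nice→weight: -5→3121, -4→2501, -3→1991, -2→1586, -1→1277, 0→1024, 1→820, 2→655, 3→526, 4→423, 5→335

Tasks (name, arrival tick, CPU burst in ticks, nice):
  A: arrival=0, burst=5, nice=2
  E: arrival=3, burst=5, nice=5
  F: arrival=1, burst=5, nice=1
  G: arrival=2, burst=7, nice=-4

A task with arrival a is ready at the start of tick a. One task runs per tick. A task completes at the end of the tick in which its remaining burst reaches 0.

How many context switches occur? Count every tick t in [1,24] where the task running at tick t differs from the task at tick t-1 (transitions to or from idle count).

context switches = 14

t=0: vr[A=0] → run A
t=1: vr[A=1024/655 F=1024/655] → run A
t=2: vr[A=2048/655 F=1024/655 G=1024/655] → run F
t=3: vr[A=2048/655 E=1024/655 F=15104/5371 G=1024/655] → run E
t=4: vr[A=2048/655 E=202752/43885 F=15104/5371 G=1024/655] → run G
t=5: vr[A=2048/655 E=202752/43885 F=15104/5371 G=3231744/1638155] → run G
t=6: vr[A=2048/655 E=202752/43885 F=15104/5371 G=3902464/1638155] → run G
t=7: vr[A=2048/655 E=202752/43885 F=15104/5371 G=4573184/1638155] → run G
t=8: vr[A=2048/655 E=202752/43885 F=15104/5371 G=5243904/1638155] → run F
t=9: vr[A=2048/655 E=202752/43885 F=109056/26855 G=5243904/1638155] → run A
t=10: vr[A=3072/655 E=202752/43885 F=109056/26855 G=5243904/1638155] → run G
t=11: vr[A=3072/655 E=202752/43885 F=109056/26855 G=5914624/1638155] → run G
t=12: vr[A=3072/655 E=202752/43885 F=109056/26855 G=6585344/1638155] → run G
t=13: vr[A=3072/655 E=202752/43885 F=109056/26855] → run F
t=14: vr[A=3072/655 E=202752/43885 F=142592/26855] → run E
t=15: vr[A=3072/655 E=336896/43885 F=142592/26855] → run A
t=16: vr[A=4096/655 E=336896/43885 F=142592/26855] → run F
t=17: vr[A=4096/655 E=336896/43885 F=176128/26855] → run A
t=18: vr[E=336896/43885 F=176128/26855] → run F
t=19: vr[E=336896/43885] → run E
t=20: vr[E=94208/8777] → run E
t=21: vr[E=605184/43885] → run E
t=22: (idle)
t=23: (idle)
t=24: (idle)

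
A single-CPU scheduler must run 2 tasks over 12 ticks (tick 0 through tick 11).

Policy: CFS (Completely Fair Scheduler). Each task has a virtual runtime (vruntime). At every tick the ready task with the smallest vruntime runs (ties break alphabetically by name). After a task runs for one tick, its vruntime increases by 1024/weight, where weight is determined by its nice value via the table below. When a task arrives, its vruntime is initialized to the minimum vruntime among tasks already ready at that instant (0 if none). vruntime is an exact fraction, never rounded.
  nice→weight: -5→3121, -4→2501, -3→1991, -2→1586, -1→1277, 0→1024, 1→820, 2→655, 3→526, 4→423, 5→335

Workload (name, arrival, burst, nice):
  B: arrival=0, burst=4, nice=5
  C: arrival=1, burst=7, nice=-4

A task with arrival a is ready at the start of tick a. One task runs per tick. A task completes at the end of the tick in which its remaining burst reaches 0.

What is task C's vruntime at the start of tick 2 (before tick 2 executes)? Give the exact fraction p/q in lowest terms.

t=0: vr[B=0] → run B
t=1: vr[B=1024/335 C=1024/335] → run B
t=2: vr[B=2048/335 C=1024/335] → run C
t=3: vr[B=2048/335 C=2904064/837835] → run C
t=4: vr[B=2048/335 C=3247104/837835] → run C
t=5: vr[B=2048/335 C=3590144/837835] → run C
t=6: vr[B=2048/335 C=3933184/837835] → run C
t=7: vr[B=2048/335 C=4276224/837835] → run C
t=8: vr[B=2048/335 C=4619264/837835] → run C
t=9: vr[B=2048/335] → run B
t=10: vr[B=3072/335] → run B
t=11: (idle)

vruntime(C, start of tick 2) = 1024/335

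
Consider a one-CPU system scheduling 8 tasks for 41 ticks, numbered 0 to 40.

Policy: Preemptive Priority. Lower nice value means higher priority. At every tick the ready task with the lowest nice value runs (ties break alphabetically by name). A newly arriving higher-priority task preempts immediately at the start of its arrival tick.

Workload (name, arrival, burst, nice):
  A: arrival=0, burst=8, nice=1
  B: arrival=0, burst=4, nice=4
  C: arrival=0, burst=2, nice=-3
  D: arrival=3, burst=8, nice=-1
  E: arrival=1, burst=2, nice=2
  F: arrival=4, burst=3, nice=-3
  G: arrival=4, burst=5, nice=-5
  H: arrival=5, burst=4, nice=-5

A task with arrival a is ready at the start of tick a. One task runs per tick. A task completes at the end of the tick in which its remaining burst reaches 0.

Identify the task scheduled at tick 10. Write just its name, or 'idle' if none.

t=0: ready={A,B,C} → run C
t=1: ready={A,B,C,E} → run C
t=2: ready={A,B,E} → run A
t=3: ready={A,B,D,E} → run D
t=4: ready={A,B,D,E,F,G} → run G
t=5: ready={A,B,D,E,F,G,H} → run G
t=6: ready={A,B,D,E,F,G,H} → run G
t=7: ready={A,B,D,E,F,G,H} → run G
t=8: ready={A,B,D,E,F,G,H} → run G
t=9: ready={A,B,D,E,F,H} → run H
t=10: ready={A,B,D,E,F,H} → run H
t=11: ready={A,B,D,E,F,H} → run H
t=12: ready={A,B,D,E,F,H} → run H
t=13: ready={A,B,D,E,F} → run F
t=14: ready={A,B,D,E,F} → run F
t=15: ready={A,B,D,E,F} → run F
t=16: ready={A,B,D,E} → run D
t=17: ready={A,B,D,E} → run D
t=18: ready={A,B,D,E} → run D
t=19: ready={A,B,D,E} → run D
t=20: ready={A,B,D,E} → run D
t=21: ready={A,B,D,E} → run D
t=22: ready={A,B,D,E} → run D
t=23: ready={A,B,E} → run A
t=24: ready={A,B,E} → run A
t=25: ready={A,B,E} → run A
t=26: ready={A,B,E} → run A
t=27: ready={A,B,E} → run A
t=28: ready={A,B,E} → run A
t=29: ready={A,B,E} → run A
t=30: ready={B,E} → run E
t=31: ready={B,E} → run E
t=32: ready={B} → run B
t=33: ready={B} → run B
t=34: ready={B} → run B
t=35: ready={B} → run B
t=36: (idle)
t=37: (idle)
t=38: (idle)
t=39: (idle)
t=40: (idle)

running at tick 10 = H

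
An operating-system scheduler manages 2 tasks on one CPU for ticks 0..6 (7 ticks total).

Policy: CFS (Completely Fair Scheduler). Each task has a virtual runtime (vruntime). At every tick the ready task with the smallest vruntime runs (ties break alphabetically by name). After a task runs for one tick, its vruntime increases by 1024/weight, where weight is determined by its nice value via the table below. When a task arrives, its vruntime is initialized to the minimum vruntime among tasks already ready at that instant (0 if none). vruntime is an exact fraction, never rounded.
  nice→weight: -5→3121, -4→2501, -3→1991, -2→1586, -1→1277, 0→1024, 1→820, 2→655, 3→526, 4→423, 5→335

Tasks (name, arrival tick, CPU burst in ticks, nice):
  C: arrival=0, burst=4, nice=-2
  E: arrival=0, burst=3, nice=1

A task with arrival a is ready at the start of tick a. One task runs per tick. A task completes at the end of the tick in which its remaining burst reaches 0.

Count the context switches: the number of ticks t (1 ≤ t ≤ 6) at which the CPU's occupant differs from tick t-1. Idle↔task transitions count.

context switches = 5

t=0: vr[C=0 E=0] → run C
t=1: vr[C=512/793 E=0] → run E
t=2: vr[C=512/793 E=256/205] → run C
t=3: vr[C=1024/793 E=256/205] → run E
t=4: vr[C=1024/793 E=512/205] → run C
t=5: vr[C=1536/793 E=512/205] → run C
t=6: vr[E=512/205] → run E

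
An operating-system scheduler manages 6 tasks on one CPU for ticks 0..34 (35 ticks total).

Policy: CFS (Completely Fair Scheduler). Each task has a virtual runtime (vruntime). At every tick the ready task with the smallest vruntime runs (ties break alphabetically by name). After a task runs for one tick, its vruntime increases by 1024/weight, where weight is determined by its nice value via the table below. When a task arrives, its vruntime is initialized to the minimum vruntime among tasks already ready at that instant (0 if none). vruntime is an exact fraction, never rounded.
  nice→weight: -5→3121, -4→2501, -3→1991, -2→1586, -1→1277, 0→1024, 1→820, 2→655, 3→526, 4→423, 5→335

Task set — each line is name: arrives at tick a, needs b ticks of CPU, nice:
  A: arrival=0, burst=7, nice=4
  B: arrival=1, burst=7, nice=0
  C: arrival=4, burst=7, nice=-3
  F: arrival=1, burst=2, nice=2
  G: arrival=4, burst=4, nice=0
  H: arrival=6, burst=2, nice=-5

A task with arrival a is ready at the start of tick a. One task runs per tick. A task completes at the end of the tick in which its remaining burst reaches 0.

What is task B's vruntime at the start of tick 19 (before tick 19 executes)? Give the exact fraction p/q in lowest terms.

t=0: vr[A=0] → run A
t=1: vr[A=1024/423 B=1024/423 F=1024/423] → run A
t=2: vr[A=2048/423 B=1024/423 F=1024/423] → run B
t=3: vr[A=2048/423 B=1447/423 F=1024/423] → run F
t=4: vr[A=2048/423 B=1447/423 C=1447/423 F=1103872/277065 G=1447/423] → run B
t=5: vr[A=2048/423 B=1870/423 C=1447/423 F=1103872/277065 G=1447/423] → run C
t=6: vr[A=2048/423 B=1870/423 C=3314129/842193 F=1103872/277065 G=1447/423 H=1447/423] → run G
t=7: vr[A=2048/423 B=1870/423 C=3314129/842193 F=1103872/277065 G=1870/423 H=1447/423] → run H
t=8: vr[A=2048/423 B=1870/423 C=3314129/842193 F=1103872/277065 G=1870/423 H=4949239/1320183] → run H
t=9: vr[A=2048/423 B=1870/423 C=3314129/842193 F=1103872/277065 G=1870/423] → run C
t=10: vr[A=2048/423 B=1870/423 C=3747281/842193 F=1103872/277065 G=1870/423] → run F
t=11: vr[A=2048/423 B=1870/423 C=3747281/842193 G=1870/423] → run B
t=12: vr[A=2048/423 B=2293/423 C=3747281/842193 G=1870/423] → run G
t=13: vr[A=2048/423 B=2293/423 C=3747281/842193 G=2293/423] → run C
t=14: vr[A=2048/423 B=2293/423 C=4180433/842193 G=2293/423] → run A
t=15: vr[A=1024/141 B=2293/423 C=4180433/842193 G=2293/423] → run C
t=16: vr[A=1024/141 B=2293/423 C=4613585/842193 G=2293/423] → run B
t=17: vr[A=1024/141 B=2716/423 C=4613585/842193 G=2293/423] → run G
t=18: vr[A=1024/141 B=2716/423 C=4613585/842193 G=2716/423] → run C
t=19: vr[A=1024/141 B=2716/423 C=5046737/842193 G=2716/423] → run C
t=20: vr[A=1024/141 B=2716/423 C=5479889/842193 G=2716/423] → run B
t=21: vr[A=1024/141 B=3139/423 C=5479889/842193 G=2716/423] → run G
t=22: vr[A=1024/141 B=3139/423 C=5479889/842193] → run C
t=23: vr[A=1024/141 B=3139/423] → run A
t=24: vr[A=4096/423 B=3139/423] → run B
t=25: vr[A=4096/423 B=3562/423] → run B
t=26: vr[A=4096/423] → run A
t=27: vr[A=5120/423] → run A
t=28: vr[A=2048/141] → run A
t=29: (idle)
t=30: (idle)
t=31: (idle)
t=32: (idle)
t=33: (idle)
t=34: (idle)

vruntime(B, start of tick 19) = 2716/423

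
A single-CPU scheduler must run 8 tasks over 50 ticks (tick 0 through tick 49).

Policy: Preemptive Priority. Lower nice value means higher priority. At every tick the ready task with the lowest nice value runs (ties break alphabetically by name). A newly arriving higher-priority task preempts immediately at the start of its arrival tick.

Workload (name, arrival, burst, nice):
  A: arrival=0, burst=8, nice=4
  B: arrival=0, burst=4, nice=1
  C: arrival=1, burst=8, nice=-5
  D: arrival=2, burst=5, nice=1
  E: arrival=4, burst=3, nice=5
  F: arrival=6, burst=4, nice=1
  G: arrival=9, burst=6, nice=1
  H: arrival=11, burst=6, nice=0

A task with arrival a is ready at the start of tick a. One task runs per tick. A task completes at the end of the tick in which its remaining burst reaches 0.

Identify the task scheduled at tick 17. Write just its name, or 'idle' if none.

running at tick 17 = B

t=0: ready={A,B} → run B
t=1: ready={A,B,C} → run C
t=2: ready={A,B,C,D} → run C
t=3: ready={A,B,C,D} → run C
t=4: ready={A,B,C,D,E} → run C
t=5: ready={A,B,C,D,E} → run C
t=6: ready={A,B,C,D,E,F} → run C
t=7: ready={A,B,C,D,E,F} → run C
t=8: ready={A,B,C,D,E,F} → run C
t=9: ready={A,B,D,E,F,G} → run B
t=10: ready={A,B,D,E,F,G} → run B
t=11: ready={A,B,D,E,F,G,H} → run H
t=12: ready={A,B,D,E,F,G,H} → run H
t=13: ready={A,B,D,E,F,G,H} → run H
t=14: ready={A,B,D,E,F,G,H} → run H
t=15: ready={A,B,D,E,F,G,H} → run H
t=16: ready={A,B,D,E,F,G,H} → run H
t=17: ready={A,B,D,E,F,G} → run B
t=18: ready={A,D,E,F,G} → run D
t=19: ready={A,D,E,F,G} → run D
t=20: ready={A,D,E,F,G} → run D
t=21: ready={A,D,E,F,G} → run D
t=22: ready={A,D,E,F,G} → run D
t=23: ready={A,E,F,G} → run F
t=24: ready={A,E,F,G} → run F
t=25: ready={A,E,F,G} → run F
t=26: ready={A,E,F,G} → run F
t=27: ready={A,E,G} → run G
t=28: ready={A,E,G} → run G
t=29: ready={A,E,G} → run G
t=30: ready={A,E,G} → run G
t=31: ready={A,E,G} → run G
t=32: ready={A,E,G} → run G
t=33: ready={A,E} → run A
t=34: ready={A,E} → run A
t=35: ready={A,E} → run A
t=36: ready={A,E} → run A
t=37: ready={A,E} → run A
t=38: ready={A,E} → run A
t=39: ready={A,E} → run A
t=40: ready={A,E} → run A
t=41: ready={E} → run E
t=42: ready={E} → run E
t=43: ready={E} → run E
t=44: (idle)
t=45: (idle)
t=46: (idle)
t=47: (idle)
t=48: (idle)
t=49: (idle)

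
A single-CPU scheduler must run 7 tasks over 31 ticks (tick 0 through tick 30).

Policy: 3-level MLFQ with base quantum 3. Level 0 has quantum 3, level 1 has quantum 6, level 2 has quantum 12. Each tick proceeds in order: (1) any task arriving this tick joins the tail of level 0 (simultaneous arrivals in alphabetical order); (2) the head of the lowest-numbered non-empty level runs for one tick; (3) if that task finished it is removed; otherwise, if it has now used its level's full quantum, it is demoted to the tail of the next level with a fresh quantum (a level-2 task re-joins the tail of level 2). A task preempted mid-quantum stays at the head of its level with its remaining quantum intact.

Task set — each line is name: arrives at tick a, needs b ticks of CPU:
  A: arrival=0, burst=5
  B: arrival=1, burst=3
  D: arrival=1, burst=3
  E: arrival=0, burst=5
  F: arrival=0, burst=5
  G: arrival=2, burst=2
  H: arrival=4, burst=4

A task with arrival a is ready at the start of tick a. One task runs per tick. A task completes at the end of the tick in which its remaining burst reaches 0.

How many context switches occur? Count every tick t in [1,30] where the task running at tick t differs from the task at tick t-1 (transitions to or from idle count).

t=0: L0/L1/L2 = AEF/-/- → run A
t=1: L0/L1/L2 = AEFBD/-/- → run A
t=2: L0/L1/L2 = AEFBDG/-/- → run A
t=3: L0/L1/L2 = EFBDG/A/- → run E
t=4: L0/L1/L2 = EFBDGH/A/- → run E
t=5: L0/L1/L2 = EFBDGH/A/- → run E
t=6: L0/L1/L2 = FBDGH/AE/- → run F
t=7: L0/L1/L2 = FBDGH/AE/- → run F
t=8: L0/L1/L2 = FBDGH/AE/- → run F
t=9: L0/L1/L2 = BDGH/AEF/- → run B
t=10: L0/L1/L2 = BDGH/AEF/- → run B
t=11: L0/L1/L2 = BDGH/AEF/- → run B
t=12: L0/L1/L2 = DGH/AEF/- → run D
t=13: L0/L1/L2 = DGH/AEF/- → run D
t=14: L0/L1/L2 = DGH/AEF/- → run D
t=15: L0/L1/L2 = GH/AEF/- → run G
t=16: L0/L1/L2 = GH/AEF/- → run G
t=17: L0/L1/L2 = H/AEF/- → run H
t=18: L0/L1/L2 = H/AEF/- → run H
t=19: L0/L1/L2 = H/AEF/- → run H
t=20: L0/L1/L2 = -/AEFH/- → run A
t=21: L0/L1/L2 = -/AEFH/- → run A
t=22: L0/L1/L2 = -/EFH/- → run E
t=23: L0/L1/L2 = -/EFH/- → run E
t=24: L0/L1/L2 = -/FH/- → run F
t=25: L0/L1/L2 = -/FH/- → run F
t=26: L0/L1/L2 = -/H/- → run H
t=27: (idle)
t=28: (idle)
t=29: (idle)
t=30: (idle)

context switches = 11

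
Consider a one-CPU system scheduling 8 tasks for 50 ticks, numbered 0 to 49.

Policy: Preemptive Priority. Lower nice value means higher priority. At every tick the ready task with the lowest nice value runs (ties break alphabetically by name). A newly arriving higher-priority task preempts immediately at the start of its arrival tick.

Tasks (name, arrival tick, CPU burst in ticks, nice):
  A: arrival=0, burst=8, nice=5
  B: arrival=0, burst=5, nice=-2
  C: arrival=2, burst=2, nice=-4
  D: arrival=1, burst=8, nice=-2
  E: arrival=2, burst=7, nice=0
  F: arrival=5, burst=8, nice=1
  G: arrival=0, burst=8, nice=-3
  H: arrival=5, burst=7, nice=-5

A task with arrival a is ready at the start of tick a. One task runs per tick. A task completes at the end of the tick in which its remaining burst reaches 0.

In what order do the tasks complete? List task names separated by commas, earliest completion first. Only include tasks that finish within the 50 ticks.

completion order = C, H, G, B, D, E, F

t=0: ready={A,B,G} → run G
t=1: ready={A,B,D,G} → run G
t=2: ready={A,B,C,D,E,G} → run C
t=3: ready={A,B,C,D,E,G} → run C
t=4: ready={A,B,D,E,G} → run G
t=5: ready={A,B,D,E,F,G,H} → run H
t=6: ready={A,B,D,E,F,G,H} → run H
t=7: ready={A,B,D,E,F,G,H} → run H
t=8: ready={A,B,D,E,F,G,H} → run H
t=9: ready={A,B,D,E,F,G,H} → run H
t=10: ready={A,B,D,E,F,G,H} → run H
t=11: ready={A,B,D,E,F,G,H} → run H
t=12: ready={A,B,D,E,F,G} → run G
t=13: ready={A,B,D,E,F,G} → run G
t=14: ready={A,B,D,E,F,G} → run G
t=15: ready={A,B,D,E,F,G} → run G
t=16: ready={A,B,D,E,F,G} → run G
t=17: ready={A,B,D,E,F} → run B
t=18: ready={A,B,D,E,F} → run B
t=19: ready={A,B,D,E,F} → run B
t=20: ready={A,B,D,E,F} → run B
t=21: ready={A,B,D,E,F} → run B
t=22: ready={A,D,E,F} → run D
t=23: ready={A,D,E,F} → run D
t=24: ready={A,D,E,F} → run D
t=25: ready={A,D,E,F} → run D
t=26: ready={A,D,E,F} → run D
t=27: ready={A,D,E,F} → run D
t=28: ready={A,D,E,F} → run D
t=29: ready={A,D,E,F} → run D
t=30: ready={A,E,F} → run E
t=31: ready={A,E,F} → run E
t=32: ready={A,E,F} → run E
t=33: ready={A,E,F} → run E
t=34: ready={A,E,F} → run E
t=35: ready={A,E,F} → run E
t=36: ready={A,E,F} → run E
t=37: ready={A,F} → run F
t=38: ready={A,F} → run F
t=39: ready={A,F} → run F
t=40: ready={A,F} → run F
t=41: ready={A,F} → run F
t=42: ready={A,F} → run F
t=43: ready={A,F} → run F
t=44: ready={A,F} → run F
t=45: ready={A} → run A
t=46: ready={A} → run A
t=47: ready={A} → run A
t=48: ready={A} → run A
t=49: ready={A} → run A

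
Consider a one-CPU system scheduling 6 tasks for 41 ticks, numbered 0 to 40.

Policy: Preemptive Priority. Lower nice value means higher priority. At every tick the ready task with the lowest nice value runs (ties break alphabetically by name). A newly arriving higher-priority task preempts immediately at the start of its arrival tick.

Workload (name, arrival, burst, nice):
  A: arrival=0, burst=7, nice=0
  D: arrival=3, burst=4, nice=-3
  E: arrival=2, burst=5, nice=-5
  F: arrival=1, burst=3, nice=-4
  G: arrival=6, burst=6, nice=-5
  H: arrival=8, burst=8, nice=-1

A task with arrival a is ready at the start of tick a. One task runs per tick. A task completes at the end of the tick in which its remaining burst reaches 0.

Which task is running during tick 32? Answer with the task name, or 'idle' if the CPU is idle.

running at tick 32 = A

t=0: ready={A} → run A
t=1: ready={A,F} → run F
t=2: ready={A,E,F} → run E
t=3: ready={A,D,E,F} → run E
t=4: ready={A,D,E,F} → run E
t=5: ready={A,D,E,F} → run E
t=6: ready={A,D,E,F,G} → run E
t=7: ready={A,D,F,G} → run G
t=8: ready={A,D,F,G,H} → run G
t=9: ready={A,D,F,G,H} → run G
t=10: ready={A,D,F,G,H} → run G
t=11: ready={A,D,F,G,H} → run G
t=12: ready={A,D,F,G,H} → run G
t=13: ready={A,D,F,H} → run F
t=14: ready={A,D,F,H} → run F
t=15: ready={A,D,H} → run D
t=16: ready={A,D,H} → run D
t=17: ready={A,D,H} → run D
t=18: ready={A,D,H} → run D
t=19: ready={A,H} → run H
t=20: ready={A,H} → run H
t=21: ready={A,H} → run H
t=22: ready={A,H} → run H
t=23: ready={A,H} → run H
t=24: ready={A,H} → run H
t=25: ready={A,H} → run H
t=26: ready={A,H} → run H
t=27: ready={A} → run A
t=28: ready={A} → run A
t=29: ready={A} → run A
t=30: ready={A} → run A
t=31: ready={A} → run A
t=32: ready={A} → run A
t=33: (idle)
t=34: (idle)
t=35: (idle)
t=36: (idle)
t=37: (idle)
t=38: (idle)
t=39: (idle)
t=40: (idle)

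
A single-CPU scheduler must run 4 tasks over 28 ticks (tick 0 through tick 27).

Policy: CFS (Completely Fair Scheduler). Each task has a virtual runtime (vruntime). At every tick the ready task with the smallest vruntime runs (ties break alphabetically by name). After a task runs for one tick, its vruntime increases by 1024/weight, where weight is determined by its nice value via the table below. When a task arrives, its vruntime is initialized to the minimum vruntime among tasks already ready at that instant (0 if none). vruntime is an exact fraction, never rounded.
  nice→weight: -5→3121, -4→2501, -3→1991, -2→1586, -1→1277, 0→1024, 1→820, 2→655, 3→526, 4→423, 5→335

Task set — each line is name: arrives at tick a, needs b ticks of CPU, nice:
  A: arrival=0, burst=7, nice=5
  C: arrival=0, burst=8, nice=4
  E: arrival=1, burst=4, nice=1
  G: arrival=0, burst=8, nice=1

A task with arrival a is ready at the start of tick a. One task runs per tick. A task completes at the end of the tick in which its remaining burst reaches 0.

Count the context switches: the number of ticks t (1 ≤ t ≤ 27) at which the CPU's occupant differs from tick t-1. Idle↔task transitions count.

context switches = 25

t=0: vr[A=0 C=0 G=0] → run A
t=1: vr[A=1024/335 C=0 E=0 G=0] → run C
t=2: vr[A=1024/335 C=1024/423 E=0 G=0] → run E
t=3: vr[A=1024/335 C=1024/423 E=256/205 G=0] → run G
t=4: vr[A=1024/335 C=1024/423 E=256/205 G=256/205] → run E
t=5: vr[A=1024/335 C=1024/423 E=512/205 G=256/205] → run G
t=6: vr[A=1024/335 C=1024/423 E=512/205 G=512/205] → run C
t=7: vr[A=1024/335 C=2048/423 E=512/205 G=512/205] → run E
t=8: vr[A=1024/335 C=2048/423 E=768/205 G=512/205] → run G
t=9: vr[A=1024/335 C=2048/423 E=768/205 G=768/205] → run A
t=10: vr[A=2048/335 C=2048/423 E=768/205 G=768/205] → run E
t=11: vr[A=2048/335 C=2048/423 G=768/205] → run G
t=12: vr[A=2048/335 C=2048/423 G=1024/205] → run C
t=13: vr[A=2048/335 C=1024/141 G=1024/205] → run G
t=14: vr[A=2048/335 C=1024/141 G=256/41] → run A
t=15: vr[A=3072/335 C=1024/141 G=256/41] → run G
t=16: vr[A=3072/335 C=1024/141 G=1536/205] → run C
t=17: vr[A=3072/335 C=4096/423 G=1536/205] → run G
t=18: vr[A=3072/335 C=4096/423 G=1792/205] → run G
t=19: vr[A=3072/335 C=4096/423] → run A
t=20: vr[A=4096/335 C=4096/423] → run C
t=21: vr[A=4096/335 C=5120/423] → run C
t=22: vr[A=4096/335 C=2048/141] → run A
t=23: vr[A=1024/67 C=2048/141] → run C
t=24: vr[A=1024/67 C=7168/423] → run A
t=25: vr[A=6144/335 C=7168/423] → run C
t=26: vr[A=6144/335] → run A
t=27: (idle)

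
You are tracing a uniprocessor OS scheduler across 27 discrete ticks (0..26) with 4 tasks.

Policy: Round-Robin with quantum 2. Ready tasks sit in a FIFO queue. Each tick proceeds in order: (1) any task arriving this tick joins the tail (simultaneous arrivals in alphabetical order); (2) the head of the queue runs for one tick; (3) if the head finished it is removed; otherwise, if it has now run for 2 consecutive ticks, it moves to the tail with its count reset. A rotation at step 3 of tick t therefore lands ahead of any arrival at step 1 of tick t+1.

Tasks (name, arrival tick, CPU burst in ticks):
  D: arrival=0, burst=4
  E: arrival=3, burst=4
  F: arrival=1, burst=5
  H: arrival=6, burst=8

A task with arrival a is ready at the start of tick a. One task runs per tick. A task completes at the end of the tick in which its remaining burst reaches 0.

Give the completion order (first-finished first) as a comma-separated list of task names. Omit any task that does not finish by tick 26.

completion order = D, E, F, H

t=0: queue=[D] q_used=0 → run D
t=1: queue=[D,F] q_used=1 → run D
t=2: queue=[F,D] q_used=0 → run F
t=3: queue=[F,D,E] q_used=1 → run F
t=4: queue=[D,E,F] q_used=0 → run D
t=5: queue=[D,E,F] q_used=1 → run D
t=6: queue=[E,F,H] q_used=0 → run E
t=7: queue=[E,F,H] q_used=1 → run E
t=8: queue=[F,H,E] q_used=0 → run F
t=9: queue=[F,H,E] q_used=1 → run F
t=10: queue=[H,E,F] q_used=0 → run H
t=11: queue=[H,E,F] q_used=1 → run H
t=12: queue=[E,F,H] q_used=0 → run E
t=13: queue=[E,F,H] q_used=1 → run E
t=14: queue=[F,H] q_used=0 → run F
t=15: queue=[H] q_used=0 → run H
t=16: queue=[H] q_used=1 → run H
t=17: queue=[H] q_used=0 → run H
t=18: queue=[H] q_used=1 → run H
t=19: queue=[H] q_used=0 → run H
t=20: queue=[H] q_used=1 → run H
t=21: (idle)
t=22: (idle)
t=23: (idle)
t=24: (idle)
t=25: (idle)
t=26: (idle)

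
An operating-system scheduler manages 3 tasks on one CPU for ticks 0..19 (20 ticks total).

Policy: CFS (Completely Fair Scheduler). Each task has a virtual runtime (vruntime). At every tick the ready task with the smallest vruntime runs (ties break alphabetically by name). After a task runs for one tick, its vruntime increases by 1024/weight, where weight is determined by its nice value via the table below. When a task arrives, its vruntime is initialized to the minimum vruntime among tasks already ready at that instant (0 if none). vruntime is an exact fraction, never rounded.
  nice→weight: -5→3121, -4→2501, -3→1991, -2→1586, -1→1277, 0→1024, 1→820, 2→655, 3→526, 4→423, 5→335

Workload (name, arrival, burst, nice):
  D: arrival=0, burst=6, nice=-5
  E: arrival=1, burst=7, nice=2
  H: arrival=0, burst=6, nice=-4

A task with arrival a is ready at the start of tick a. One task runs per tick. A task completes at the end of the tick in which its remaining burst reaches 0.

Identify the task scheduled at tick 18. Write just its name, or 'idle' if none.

t=0: vr[D=0 H=0] → run D
t=1: vr[D=1024/3121 E=0 H=0] → run E
t=2: vr[D=1024/3121 E=1024/655 H=0] → run H
t=3: vr[D=1024/3121 E=1024/655 H=1024/2501] → run D
t=4: vr[D=2048/3121 E=1024/655 H=1024/2501] → run H
t=5: vr[D=2048/3121 E=1024/655 H=2048/2501] → run D
t=6: vr[D=3072/3121 E=1024/655 H=2048/2501] → run H
t=7: vr[D=3072/3121 E=1024/655 H=3072/2501] → run D
t=8: vr[D=4096/3121 E=1024/655 H=3072/2501] → run H
t=9: vr[D=4096/3121 E=1024/655 H=4096/2501] → run D
t=10: vr[D=5120/3121 E=1024/655 H=4096/2501] → run E
t=11: vr[D=5120/3121 E=2048/655 H=4096/2501] → run H
t=12: vr[D=5120/3121 E=2048/655 H=5120/2501] → run D
t=13: vr[E=2048/655 H=5120/2501] → run H
t=14: vr[E=2048/655] → run E
t=15: vr[E=3072/655] → run E
t=16: vr[E=4096/655] → run E
t=17: vr[E=1024/131] → run E
t=18: vr[E=6144/655] → run E
t=19: (idle)

running at tick 18 = E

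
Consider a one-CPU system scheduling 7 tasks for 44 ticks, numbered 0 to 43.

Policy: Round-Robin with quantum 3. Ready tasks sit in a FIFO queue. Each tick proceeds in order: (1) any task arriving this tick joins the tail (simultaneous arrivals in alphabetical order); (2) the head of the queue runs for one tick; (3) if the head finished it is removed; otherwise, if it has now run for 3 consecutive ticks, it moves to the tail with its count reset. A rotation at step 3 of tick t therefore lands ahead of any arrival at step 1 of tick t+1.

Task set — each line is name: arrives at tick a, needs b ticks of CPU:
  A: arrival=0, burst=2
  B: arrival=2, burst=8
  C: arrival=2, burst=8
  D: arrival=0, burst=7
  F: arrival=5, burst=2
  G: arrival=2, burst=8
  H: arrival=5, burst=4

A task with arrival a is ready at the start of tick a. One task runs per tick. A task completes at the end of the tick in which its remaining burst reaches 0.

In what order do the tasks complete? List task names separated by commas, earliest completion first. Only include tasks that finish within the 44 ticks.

completion order = A, F, D, H, B, C, G

t=0: queue=[A,D] q_used=0 → run A
t=1: queue=[A,D] q_used=1 → run A
t=2: queue=[D,B,C,G] q_used=0 → run D
t=3: queue=[D,B,C,G] q_used=1 → run D
t=4: queue=[D,B,C,G] q_used=2 → run D
t=5: queue=[B,C,G,D,F,H] q_used=0 → run B
t=6: queue=[B,C,G,D,F,H] q_used=1 → run B
t=7: queue=[B,C,G,D,F,H] q_used=2 → run B
t=8: queue=[C,G,D,F,H,B] q_used=0 → run C
t=9: queue=[C,G,D,F,H,B] q_used=1 → run C
t=10: queue=[C,G,D,F,H,B] q_used=2 → run C
t=11: queue=[G,D,F,H,B,C] q_used=0 → run G
t=12: queue=[G,D,F,H,B,C] q_used=1 → run G
t=13: queue=[G,D,F,H,B,C] q_used=2 → run G
t=14: queue=[D,F,H,B,C,G] q_used=0 → run D
t=15: queue=[D,F,H,B,C,G] q_used=1 → run D
t=16: queue=[D,F,H,B,C,G] q_used=2 → run D
t=17: queue=[F,H,B,C,G,D] q_used=0 → run F
t=18: queue=[F,H,B,C,G,D] q_used=1 → run F
t=19: queue=[H,B,C,G,D] q_used=0 → run H
t=20: queue=[H,B,C,G,D] q_used=1 → run H
t=21: queue=[H,B,C,G,D] q_used=2 → run H
t=22: queue=[B,C,G,D,H] q_used=0 → run B
t=23: queue=[B,C,G,D,H] q_used=1 → run B
t=24: queue=[B,C,G,D,H] q_used=2 → run B
t=25: queue=[C,G,D,H,B] q_used=0 → run C
t=26: queue=[C,G,D,H,B] q_used=1 → run C
t=27: queue=[C,G,D,H,B] q_used=2 → run C
t=28: queue=[G,D,H,B,C] q_used=0 → run G
t=29: queue=[G,D,H,B,C] q_used=1 → run G
t=30: queue=[G,D,H,B,C] q_used=2 → run G
t=31: queue=[D,H,B,C,G] q_used=0 → run D
t=32: queue=[H,B,C,G] q_used=0 → run H
t=33: queue=[B,C,G] q_used=0 → run B
t=34: queue=[B,C,G] q_used=1 → run B
t=35: queue=[C,G] q_used=0 → run C
t=36: queue=[C,G] q_used=1 → run C
t=37: queue=[G] q_used=0 → run G
t=38: queue=[G] q_used=1 → run G
t=39: (idle)
t=40: (idle)
t=41: (idle)
t=42: (idle)
t=43: (idle)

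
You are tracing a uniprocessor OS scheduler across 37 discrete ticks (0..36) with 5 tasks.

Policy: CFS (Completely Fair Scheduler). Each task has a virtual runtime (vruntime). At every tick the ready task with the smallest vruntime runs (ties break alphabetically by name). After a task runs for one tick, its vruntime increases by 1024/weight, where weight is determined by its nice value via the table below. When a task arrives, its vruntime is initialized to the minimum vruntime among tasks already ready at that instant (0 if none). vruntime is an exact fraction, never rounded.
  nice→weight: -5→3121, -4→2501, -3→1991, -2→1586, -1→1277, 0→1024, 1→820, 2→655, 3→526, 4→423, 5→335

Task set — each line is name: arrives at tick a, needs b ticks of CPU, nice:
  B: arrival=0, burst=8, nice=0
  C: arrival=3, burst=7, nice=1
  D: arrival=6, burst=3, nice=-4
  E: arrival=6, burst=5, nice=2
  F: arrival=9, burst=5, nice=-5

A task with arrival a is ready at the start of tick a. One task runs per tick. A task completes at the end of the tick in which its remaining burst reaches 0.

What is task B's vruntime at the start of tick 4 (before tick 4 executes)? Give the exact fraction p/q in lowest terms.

vruntime(B, start of tick 4) = 4/1

t=0: vr[B=0] → run B
t=1: vr[B=1] → run B
t=2: vr[B=2] → run B
t=3: vr[B=3 C=3] → run B
t=4: vr[B=4 C=3] → run C
t=5: vr[B=4 C=871/205] → run B
t=6: vr[B=5 C=871/205 D=871/205 E=871/205] → run C
t=7: vr[B=5 C=1127/205 D=871/205 E=871/205] → run D
t=8: vr[B=5 C=1127/205 D=58251/12505 E=871/205] → run E
t=9: vr[B=5 C=1127/205 D=58251/12505 E=31217/5371 F=58251/12505] → run D
t=10: vr[B=5 C=1127/205 D=63371/12505 E=31217/5371 F=58251/12505] → run F
t=11: vr[B=5 C=1127/205 D=63371/12505 E=31217/5371 F=194606491/39028105] → run F
t=12: vr[B=5 C=1127/205 D=63371/12505 E=31217/5371 F=207411611/39028105] → run B
t=13: vr[B=6 C=1127/205 D=63371/12505 E=31217/5371 F=207411611/39028105] → run D
t=14: vr[B=6 C=1127/205 E=31217/5371 F=207411611/39028105] → run F
t=15: vr[B=6 C=1127/205 E=31217/5371 F=220216731/39028105] → run C
t=16: vr[B=6 C=1383/205 E=31217/5371 F=220216731/39028105] → run F
t=17: vr[B=6 C=1383/205 E=31217/5371 F=233021851/39028105] → run E
t=18: vr[B=6 C=1383/205 E=198069/26855 F=233021851/39028105] → run F
t=19: vr[B=6 C=1383/205 E=198069/26855] → run B
t=20: vr[B=7 C=1383/205 E=198069/26855] → run C
t=21: vr[B=7 C=1639/205 E=198069/26855] → run B
t=22: vr[C=1639/205 E=198069/26855] → run E
t=23: vr[C=1639/205 E=240053/26855] → run C
t=24: vr[C=379/41 E=240053/26855] → run E
t=25: vr[C=379/41 E=282037/26855] → run C
t=26: vr[C=2151/205 E=282037/26855] → run C
t=27: vr[E=282037/26855] → run E
t=28: (idle)
t=29: (idle)
t=30: (idle)
t=31: (idle)
t=32: (idle)
t=33: (idle)
t=34: (idle)
t=35: (idle)
t=36: (idle)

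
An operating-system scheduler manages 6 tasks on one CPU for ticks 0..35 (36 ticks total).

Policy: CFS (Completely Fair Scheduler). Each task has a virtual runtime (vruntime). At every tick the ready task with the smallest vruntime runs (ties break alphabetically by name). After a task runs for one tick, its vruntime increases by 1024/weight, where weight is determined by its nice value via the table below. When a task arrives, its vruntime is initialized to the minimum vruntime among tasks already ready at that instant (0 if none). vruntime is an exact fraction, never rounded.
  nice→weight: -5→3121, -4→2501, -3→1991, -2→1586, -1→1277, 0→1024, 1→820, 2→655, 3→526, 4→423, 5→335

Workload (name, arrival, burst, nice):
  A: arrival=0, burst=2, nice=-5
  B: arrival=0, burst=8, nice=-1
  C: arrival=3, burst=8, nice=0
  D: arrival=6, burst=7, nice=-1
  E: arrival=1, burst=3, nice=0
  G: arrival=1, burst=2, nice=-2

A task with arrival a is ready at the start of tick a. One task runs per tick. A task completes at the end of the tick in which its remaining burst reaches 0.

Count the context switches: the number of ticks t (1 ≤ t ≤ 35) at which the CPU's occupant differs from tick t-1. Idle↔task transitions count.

context switches = 29

t=0: vr[A=0 B=0] → run A
t=1: vr[A=1024/3121 B=0 E=0 G=0] → run B
t=2: vr[A=1024/3121 B=1024/1277 E=0 G=0] → run E
t=3: vr[A=1024/3121 B=1024/1277 C=0 E=1 G=0] → run C
t=4: vr[A=1024/3121 B=1024/1277 C=1 E=1 G=0] → run G
t=5: vr[A=1024/3121 B=1024/1277 C=1 E=1 G=512/793] → run A
t=6: vr[B=1024/1277 C=1 D=512/793 E=1 G=512/793] → run D
t=7: vr[B=1024/1277 C=1 D=1465856/1012661 E=1 G=512/793] → run G
t=8: vr[B=1024/1277 C=1 D=1465856/1012661 E=1] → run B
t=9: vr[B=2048/1277 C=1 D=1465856/1012661 E=1] → run C
t=10: vr[B=2048/1277 C=2 D=1465856/1012661 E=1] → run E
t=11: vr[B=2048/1277 C=2 D=1465856/1012661 E=2] → run D
t=12: vr[B=2048/1277 C=2 D=2277888/1012661 E=2] → run B
t=13: vr[B=3072/1277 C=2 D=2277888/1012661 E=2] → run C
t=14: vr[B=3072/1277 C=3 D=2277888/1012661 E=2] → run E
t=15: vr[B=3072/1277 C=3 D=2277888/1012661] → run D
t=16: vr[B=3072/1277 C=3 D=3089920/1012661] → run B
t=17: vr[B=4096/1277 C=3 D=3089920/1012661] → run C
t=18: vr[B=4096/1277 C=4 D=3089920/1012661] → run D
t=19: vr[B=4096/1277 C=4 D=3901952/1012661] → run B
t=20: vr[B=5120/1277 C=4 D=3901952/1012661] → run D
t=21: vr[B=5120/1277 C=4 D=4713984/1012661] → run C
t=22: vr[B=5120/1277 C=5 D=4713984/1012661] → run B
t=23: vr[B=6144/1277 C=5 D=4713984/1012661] → run D
t=24: vr[B=6144/1277 C=5 D=5526016/1012661] → run B
t=25: vr[B=7168/1277 C=5 D=5526016/1012661] → run C
t=26: vr[B=7168/1277 C=6 D=5526016/1012661] → run D
t=27: vr[B=7168/1277 C=6] → run B
t=28: vr[C=6] → run C
t=29: vr[C=7] → run C
t=30: (idle)
t=31: (idle)
t=32: (idle)
t=33: (idle)
t=34: (idle)
t=35: (idle)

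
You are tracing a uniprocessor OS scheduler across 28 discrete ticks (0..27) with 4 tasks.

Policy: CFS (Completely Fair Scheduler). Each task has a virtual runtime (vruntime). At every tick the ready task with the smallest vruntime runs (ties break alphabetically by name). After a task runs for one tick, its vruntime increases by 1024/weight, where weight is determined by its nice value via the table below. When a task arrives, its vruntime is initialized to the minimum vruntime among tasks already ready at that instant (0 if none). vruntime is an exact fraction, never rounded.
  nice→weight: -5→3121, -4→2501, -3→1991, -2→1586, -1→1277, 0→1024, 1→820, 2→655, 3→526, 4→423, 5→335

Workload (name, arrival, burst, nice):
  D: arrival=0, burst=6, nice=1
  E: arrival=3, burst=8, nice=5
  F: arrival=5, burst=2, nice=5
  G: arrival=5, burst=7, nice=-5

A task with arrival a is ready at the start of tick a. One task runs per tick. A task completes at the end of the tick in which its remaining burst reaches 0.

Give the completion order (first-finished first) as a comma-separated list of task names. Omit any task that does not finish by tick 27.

completion order = D, G, F, E

t=0: vr[D=0] → run D
t=1: vr[D=256/205] → run D
t=2: vr[D=512/205] → run D
t=3: vr[D=768/205 E=768/205] → run D
t=4: vr[D=1024/205 E=768/205] → run E
t=5: vr[D=1024/205 E=18688/2747 F=1024/205 G=1024/205] → run D
t=6: vr[D=256/41 E=18688/2747 F=1024/205 G=1024/205] → run F
t=7: vr[D=256/41 E=18688/2747 F=110592/13735 G=1024/205] → run G
t=8: vr[D=256/41 E=18688/2747 F=110592/13735 G=3405824/639805] → run G
t=9: vr[D=256/41 E=18688/2747 F=110592/13735 G=3615744/639805] → run G
t=10: vr[D=256/41 E=18688/2747 F=110592/13735 G=3825664/639805] → run G
t=11: vr[D=256/41 E=18688/2747 F=110592/13735 G=4035584/639805] → run D
t=12: vr[E=18688/2747 F=110592/13735 G=4035584/639805] → run G
t=13: vr[E=18688/2747 F=110592/13735 G=4245504/639805] → run G
t=14: vr[E=18688/2747 F=110592/13735 G=4455424/639805] → run E
t=15: vr[E=135424/13735 F=110592/13735 G=4455424/639805] → run G
t=16: vr[E=135424/13735 F=110592/13735] → run F
t=17: vr[E=135424/13735] → run E
t=18: vr[E=177408/13735] → run E
t=19: vr[E=219392/13735] → run E
t=20: vr[E=261376/13735] → run E
t=21: vr[E=60672/2747] → run E
t=22: vr[E=345344/13735] → run E
t=23: (idle)
t=24: (idle)
t=25: (idle)
t=26: (idle)
t=27: (idle)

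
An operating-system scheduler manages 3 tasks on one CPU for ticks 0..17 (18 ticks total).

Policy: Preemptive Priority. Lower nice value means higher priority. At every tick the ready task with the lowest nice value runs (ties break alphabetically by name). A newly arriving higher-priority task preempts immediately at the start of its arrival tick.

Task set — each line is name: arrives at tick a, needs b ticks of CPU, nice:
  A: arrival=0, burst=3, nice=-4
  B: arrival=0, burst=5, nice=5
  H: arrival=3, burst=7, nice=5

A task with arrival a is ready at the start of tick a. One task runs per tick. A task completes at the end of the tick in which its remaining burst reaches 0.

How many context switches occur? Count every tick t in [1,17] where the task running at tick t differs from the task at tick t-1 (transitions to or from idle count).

t=0: ready={A,B} → run A
t=1: ready={A,B} → run A
t=2: ready={A,B} → run A
t=3: ready={B,H} → run B
t=4: ready={B,H} → run B
t=5: ready={B,H} → run B
t=6: ready={B,H} → run B
t=7: ready={B,H} → run B
t=8: ready={H} → run H
t=9: ready={H} → run H
t=10: ready={H} → run H
t=11: ready={H} → run H
t=12: ready={H} → run H
t=13: ready={H} → run H
t=14: ready={H} → run H
t=15: (idle)
t=16: (idle)
t=17: (idle)

context switches = 3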